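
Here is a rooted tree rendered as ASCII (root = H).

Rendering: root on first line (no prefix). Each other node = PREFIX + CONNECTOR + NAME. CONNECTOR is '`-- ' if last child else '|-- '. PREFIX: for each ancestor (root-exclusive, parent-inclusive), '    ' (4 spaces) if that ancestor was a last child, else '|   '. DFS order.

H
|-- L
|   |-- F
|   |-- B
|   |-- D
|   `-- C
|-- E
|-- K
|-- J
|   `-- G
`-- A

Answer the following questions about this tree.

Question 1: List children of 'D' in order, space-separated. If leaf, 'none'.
Node D's children (from adjacency): (leaf)

Answer: none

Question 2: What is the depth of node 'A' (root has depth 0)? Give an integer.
Path from root to A: H -> A
Depth = number of edges = 1

Answer: 1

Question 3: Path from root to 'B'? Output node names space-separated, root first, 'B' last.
Walk down from root: H -> L -> B

Answer: H L B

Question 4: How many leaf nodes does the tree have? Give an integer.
Leaves (nodes with no children): A, B, C, D, E, F, G, K

Answer: 8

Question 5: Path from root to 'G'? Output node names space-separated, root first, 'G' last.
Walk down from root: H -> J -> G

Answer: H J G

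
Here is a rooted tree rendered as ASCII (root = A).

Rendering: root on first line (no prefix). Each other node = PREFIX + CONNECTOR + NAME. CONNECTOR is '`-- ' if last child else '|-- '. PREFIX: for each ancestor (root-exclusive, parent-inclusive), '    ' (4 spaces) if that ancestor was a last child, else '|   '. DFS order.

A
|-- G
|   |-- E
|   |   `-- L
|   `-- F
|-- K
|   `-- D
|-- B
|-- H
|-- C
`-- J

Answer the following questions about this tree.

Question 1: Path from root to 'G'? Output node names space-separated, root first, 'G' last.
Walk down from root: A -> G

Answer: A G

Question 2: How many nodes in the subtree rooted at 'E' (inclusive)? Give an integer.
Answer: 2

Derivation:
Subtree rooted at E contains: E, L
Count = 2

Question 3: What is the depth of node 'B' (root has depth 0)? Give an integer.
Path from root to B: A -> B
Depth = number of edges = 1

Answer: 1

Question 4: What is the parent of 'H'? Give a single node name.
Answer: A

Derivation:
Scan adjacency: H appears as child of A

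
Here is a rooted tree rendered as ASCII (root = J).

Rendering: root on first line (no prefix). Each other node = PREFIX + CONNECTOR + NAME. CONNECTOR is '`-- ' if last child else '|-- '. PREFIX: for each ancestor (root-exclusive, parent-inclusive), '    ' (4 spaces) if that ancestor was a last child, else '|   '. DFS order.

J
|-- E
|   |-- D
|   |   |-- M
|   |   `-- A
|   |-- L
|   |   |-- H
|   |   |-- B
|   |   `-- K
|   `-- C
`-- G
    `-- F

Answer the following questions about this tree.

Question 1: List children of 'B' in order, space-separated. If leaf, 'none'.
Node B's children (from adjacency): (leaf)

Answer: none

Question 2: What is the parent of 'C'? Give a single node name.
Scan adjacency: C appears as child of E

Answer: E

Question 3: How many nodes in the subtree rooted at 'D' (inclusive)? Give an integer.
Answer: 3

Derivation:
Subtree rooted at D contains: A, D, M
Count = 3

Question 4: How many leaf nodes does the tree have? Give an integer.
Answer: 7

Derivation:
Leaves (nodes with no children): A, B, C, F, H, K, M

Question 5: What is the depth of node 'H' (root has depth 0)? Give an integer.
Path from root to H: J -> E -> L -> H
Depth = number of edges = 3

Answer: 3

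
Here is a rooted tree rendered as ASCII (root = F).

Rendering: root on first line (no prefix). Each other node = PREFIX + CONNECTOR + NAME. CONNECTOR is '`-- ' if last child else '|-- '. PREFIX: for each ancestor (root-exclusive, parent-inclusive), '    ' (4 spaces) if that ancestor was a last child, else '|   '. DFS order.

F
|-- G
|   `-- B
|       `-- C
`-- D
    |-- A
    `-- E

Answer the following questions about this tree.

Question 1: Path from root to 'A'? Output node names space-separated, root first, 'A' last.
Answer: F D A

Derivation:
Walk down from root: F -> D -> A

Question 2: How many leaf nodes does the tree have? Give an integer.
Leaves (nodes with no children): A, C, E

Answer: 3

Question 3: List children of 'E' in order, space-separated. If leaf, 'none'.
Answer: none

Derivation:
Node E's children (from adjacency): (leaf)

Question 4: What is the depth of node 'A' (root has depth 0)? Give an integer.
Path from root to A: F -> D -> A
Depth = number of edges = 2

Answer: 2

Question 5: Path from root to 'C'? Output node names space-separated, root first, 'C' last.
Walk down from root: F -> G -> B -> C

Answer: F G B C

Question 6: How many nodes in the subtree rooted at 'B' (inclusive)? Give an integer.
Subtree rooted at B contains: B, C
Count = 2

Answer: 2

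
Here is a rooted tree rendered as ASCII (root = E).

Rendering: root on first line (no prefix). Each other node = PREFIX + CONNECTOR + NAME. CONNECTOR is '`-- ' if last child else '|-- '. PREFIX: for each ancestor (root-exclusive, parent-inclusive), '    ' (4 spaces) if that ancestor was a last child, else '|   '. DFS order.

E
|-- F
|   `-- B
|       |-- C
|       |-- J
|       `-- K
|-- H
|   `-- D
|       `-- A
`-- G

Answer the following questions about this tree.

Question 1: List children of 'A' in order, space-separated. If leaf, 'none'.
Answer: none

Derivation:
Node A's children (from adjacency): (leaf)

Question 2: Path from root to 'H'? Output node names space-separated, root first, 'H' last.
Answer: E H

Derivation:
Walk down from root: E -> H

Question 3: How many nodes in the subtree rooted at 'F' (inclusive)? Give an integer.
Subtree rooted at F contains: B, C, F, J, K
Count = 5

Answer: 5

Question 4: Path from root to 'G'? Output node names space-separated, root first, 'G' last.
Walk down from root: E -> G

Answer: E G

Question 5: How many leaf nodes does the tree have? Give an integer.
Leaves (nodes with no children): A, C, G, J, K

Answer: 5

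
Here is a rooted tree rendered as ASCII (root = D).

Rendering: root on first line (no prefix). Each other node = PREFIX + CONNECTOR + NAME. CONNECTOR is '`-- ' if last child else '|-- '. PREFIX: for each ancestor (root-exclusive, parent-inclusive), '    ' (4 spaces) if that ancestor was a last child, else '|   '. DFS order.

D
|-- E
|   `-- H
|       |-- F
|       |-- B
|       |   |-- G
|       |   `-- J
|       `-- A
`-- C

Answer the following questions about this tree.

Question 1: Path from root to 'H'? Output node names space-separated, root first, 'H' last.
Walk down from root: D -> E -> H

Answer: D E H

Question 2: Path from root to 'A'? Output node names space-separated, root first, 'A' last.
Walk down from root: D -> E -> H -> A

Answer: D E H A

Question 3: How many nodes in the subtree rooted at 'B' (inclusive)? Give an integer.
Subtree rooted at B contains: B, G, J
Count = 3

Answer: 3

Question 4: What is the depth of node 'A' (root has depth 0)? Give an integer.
Path from root to A: D -> E -> H -> A
Depth = number of edges = 3

Answer: 3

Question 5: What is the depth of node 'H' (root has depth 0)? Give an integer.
Path from root to H: D -> E -> H
Depth = number of edges = 2

Answer: 2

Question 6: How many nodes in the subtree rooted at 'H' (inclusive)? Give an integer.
Answer: 6

Derivation:
Subtree rooted at H contains: A, B, F, G, H, J
Count = 6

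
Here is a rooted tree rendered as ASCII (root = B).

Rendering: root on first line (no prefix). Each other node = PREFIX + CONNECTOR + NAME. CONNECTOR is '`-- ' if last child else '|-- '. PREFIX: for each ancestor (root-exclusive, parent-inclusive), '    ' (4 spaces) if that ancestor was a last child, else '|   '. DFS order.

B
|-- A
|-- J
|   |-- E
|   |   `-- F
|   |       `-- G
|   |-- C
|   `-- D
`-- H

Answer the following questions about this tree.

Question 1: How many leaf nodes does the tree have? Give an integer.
Leaves (nodes with no children): A, C, D, G, H

Answer: 5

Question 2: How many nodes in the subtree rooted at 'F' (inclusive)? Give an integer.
Answer: 2

Derivation:
Subtree rooted at F contains: F, G
Count = 2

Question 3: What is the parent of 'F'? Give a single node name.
Scan adjacency: F appears as child of E

Answer: E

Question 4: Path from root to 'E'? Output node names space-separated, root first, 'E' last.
Answer: B J E

Derivation:
Walk down from root: B -> J -> E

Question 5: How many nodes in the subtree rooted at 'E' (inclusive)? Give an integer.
Answer: 3

Derivation:
Subtree rooted at E contains: E, F, G
Count = 3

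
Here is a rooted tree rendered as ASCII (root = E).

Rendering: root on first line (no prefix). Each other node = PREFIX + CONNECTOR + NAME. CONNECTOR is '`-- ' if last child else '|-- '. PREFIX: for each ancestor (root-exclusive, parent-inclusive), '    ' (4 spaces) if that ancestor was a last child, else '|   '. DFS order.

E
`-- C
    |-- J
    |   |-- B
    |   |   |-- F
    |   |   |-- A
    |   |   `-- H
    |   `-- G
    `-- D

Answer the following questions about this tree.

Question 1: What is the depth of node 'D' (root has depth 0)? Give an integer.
Answer: 2

Derivation:
Path from root to D: E -> C -> D
Depth = number of edges = 2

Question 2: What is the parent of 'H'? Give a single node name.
Scan adjacency: H appears as child of B

Answer: B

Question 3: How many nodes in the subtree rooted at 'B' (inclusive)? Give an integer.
Answer: 4

Derivation:
Subtree rooted at B contains: A, B, F, H
Count = 4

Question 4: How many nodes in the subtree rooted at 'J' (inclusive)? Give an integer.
Answer: 6

Derivation:
Subtree rooted at J contains: A, B, F, G, H, J
Count = 6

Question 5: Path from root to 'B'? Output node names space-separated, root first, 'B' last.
Answer: E C J B

Derivation:
Walk down from root: E -> C -> J -> B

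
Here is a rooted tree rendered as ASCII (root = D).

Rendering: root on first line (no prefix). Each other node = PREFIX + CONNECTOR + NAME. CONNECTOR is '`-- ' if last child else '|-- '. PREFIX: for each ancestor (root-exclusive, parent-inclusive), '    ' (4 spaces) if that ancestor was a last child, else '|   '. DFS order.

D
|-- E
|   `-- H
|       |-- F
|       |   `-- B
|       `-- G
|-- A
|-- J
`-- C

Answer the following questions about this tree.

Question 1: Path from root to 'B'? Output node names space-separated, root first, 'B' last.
Walk down from root: D -> E -> H -> F -> B

Answer: D E H F B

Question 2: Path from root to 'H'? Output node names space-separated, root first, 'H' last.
Answer: D E H

Derivation:
Walk down from root: D -> E -> H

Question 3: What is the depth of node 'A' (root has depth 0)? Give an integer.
Path from root to A: D -> A
Depth = number of edges = 1

Answer: 1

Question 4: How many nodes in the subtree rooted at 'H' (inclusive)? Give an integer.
Subtree rooted at H contains: B, F, G, H
Count = 4

Answer: 4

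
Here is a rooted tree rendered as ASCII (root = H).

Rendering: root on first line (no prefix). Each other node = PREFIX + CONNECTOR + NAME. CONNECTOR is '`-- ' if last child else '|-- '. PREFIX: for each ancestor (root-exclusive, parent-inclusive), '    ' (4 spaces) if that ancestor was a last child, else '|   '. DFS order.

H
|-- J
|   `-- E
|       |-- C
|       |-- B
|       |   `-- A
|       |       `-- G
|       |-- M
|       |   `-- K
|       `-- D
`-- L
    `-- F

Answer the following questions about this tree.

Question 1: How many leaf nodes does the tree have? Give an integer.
Answer: 5

Derivation:
Leaves (nodes with no children): C, D, F, G, K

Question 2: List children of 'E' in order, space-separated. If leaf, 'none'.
Node E's children (from adjacency): C, B, M, D

Answer: C B M D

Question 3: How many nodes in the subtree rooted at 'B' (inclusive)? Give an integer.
Subtree rooted at B contains: A, B, G
Count = 3

Answer: 3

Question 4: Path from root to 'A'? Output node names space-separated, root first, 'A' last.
Answer: H J E B A

Derivation:
Walk down from root: H -> J -> E -> B -> A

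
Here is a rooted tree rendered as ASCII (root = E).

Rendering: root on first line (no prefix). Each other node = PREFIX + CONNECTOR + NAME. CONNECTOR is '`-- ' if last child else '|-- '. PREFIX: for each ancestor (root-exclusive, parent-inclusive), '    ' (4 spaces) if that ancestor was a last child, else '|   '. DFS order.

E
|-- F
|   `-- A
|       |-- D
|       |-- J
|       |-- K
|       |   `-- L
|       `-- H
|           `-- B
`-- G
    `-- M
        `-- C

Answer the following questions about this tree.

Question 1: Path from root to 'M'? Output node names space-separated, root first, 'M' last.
Answer: E G M

Derivation:
Walk down from root: E -> G -> M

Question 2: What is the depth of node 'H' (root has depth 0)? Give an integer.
Path from root to H: E -> F -> A -> H
Depth = number of edges = 3

Answer: 3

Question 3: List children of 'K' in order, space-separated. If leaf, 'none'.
Answer: L

Derivation:
Node K's children (from adjacency): L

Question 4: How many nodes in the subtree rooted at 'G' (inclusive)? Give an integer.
Subtree rooted at G contains: C, G, M
Count = 3

Answer: 3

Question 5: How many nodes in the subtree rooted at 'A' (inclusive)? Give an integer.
Answer: 7

Derivation:
Subtree rooted at A contains: A, B, D, H, J, K, L
Count = 7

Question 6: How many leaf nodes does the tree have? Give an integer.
Answer: 5

Derivation:
Leaves (nodes with no children): B, C, D, J, L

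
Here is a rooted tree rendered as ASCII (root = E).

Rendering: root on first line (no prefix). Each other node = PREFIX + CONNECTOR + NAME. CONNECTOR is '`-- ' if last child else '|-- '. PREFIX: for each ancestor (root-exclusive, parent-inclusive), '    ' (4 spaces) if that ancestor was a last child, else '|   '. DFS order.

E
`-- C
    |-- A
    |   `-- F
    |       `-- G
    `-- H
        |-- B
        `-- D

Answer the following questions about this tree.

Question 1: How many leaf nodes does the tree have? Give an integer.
Answer: 3

Derivation:
Leaves (nodes with no children): B, D, G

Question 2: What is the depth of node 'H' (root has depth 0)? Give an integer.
Answer: 2

Derivation:
Path from root to H: E -> C -> H
Depth = number of edges = 2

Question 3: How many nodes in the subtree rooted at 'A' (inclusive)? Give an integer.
Subtree rooted at A contains: A, F, G
Count = 3

Answer: 3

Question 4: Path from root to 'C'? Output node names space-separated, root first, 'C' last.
Walk down from root: E -> C

Answer: E C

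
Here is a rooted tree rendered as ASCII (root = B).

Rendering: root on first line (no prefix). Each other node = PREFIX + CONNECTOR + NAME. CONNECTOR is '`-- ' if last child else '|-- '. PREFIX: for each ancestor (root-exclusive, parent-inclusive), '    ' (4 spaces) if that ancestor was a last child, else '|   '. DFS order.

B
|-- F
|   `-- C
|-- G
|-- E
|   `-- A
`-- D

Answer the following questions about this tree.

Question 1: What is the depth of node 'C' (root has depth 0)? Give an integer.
Path from root to C: B -> F -> C
Depth = number of edges = 2

Answer: 2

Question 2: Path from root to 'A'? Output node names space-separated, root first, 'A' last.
Answer: B E A

Derivation:
Walk down from root: B -> E -> A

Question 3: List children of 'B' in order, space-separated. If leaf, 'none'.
Node B's children (from adjacency): F, G, E, D

Answer: F G E D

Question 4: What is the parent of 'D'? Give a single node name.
Scan adjacency: D appears as child of B

Answer: B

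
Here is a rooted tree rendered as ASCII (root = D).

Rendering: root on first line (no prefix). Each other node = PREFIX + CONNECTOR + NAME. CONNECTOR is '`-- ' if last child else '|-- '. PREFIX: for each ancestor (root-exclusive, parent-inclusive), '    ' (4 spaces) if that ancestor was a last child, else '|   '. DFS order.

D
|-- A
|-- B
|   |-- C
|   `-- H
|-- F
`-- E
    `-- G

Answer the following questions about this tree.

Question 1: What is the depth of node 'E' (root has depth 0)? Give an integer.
Answer: 1

Derivation:
Path from root to E: D -> E
Depth = number of edges = 1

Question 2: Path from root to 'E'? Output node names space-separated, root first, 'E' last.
Walk down from root: D -> E

Answer: D E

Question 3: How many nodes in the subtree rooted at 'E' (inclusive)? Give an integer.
Answer: 2

Derivation:
Subtree rooted at E contains: E, G
Count = 2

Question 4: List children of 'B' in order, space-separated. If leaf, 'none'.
Node B's children (from adjacency): C, H

Answer: C H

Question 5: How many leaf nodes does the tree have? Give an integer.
Leaves (nodes with no children): A, C, F, G, H

Answer: 5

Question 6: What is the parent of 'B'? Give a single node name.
Answer: D

Derivation:
Scan adjacency: B appears as child of D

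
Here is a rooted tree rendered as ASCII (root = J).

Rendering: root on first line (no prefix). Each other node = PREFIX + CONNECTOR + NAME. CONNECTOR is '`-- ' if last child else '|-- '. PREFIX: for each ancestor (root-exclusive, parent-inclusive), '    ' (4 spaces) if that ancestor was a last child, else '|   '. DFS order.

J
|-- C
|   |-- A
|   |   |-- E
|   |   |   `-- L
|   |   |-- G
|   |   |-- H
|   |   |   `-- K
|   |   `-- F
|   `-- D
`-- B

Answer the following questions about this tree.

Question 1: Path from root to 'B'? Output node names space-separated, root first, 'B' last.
Answer: J B

Derivation:
Walk down from root: J -> B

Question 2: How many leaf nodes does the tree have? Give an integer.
Leaves (nodes with no children): B, D, F, G, K, L

Answer: 6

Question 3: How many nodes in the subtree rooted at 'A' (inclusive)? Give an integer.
Answer: 7

Derivation:
Subtree rooted at A contains: A, E, F, G, H, K, L
Count = 7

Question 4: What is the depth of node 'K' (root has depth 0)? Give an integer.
Path from root to K: J -> C -> A -> H -> K
Depth = number of edges = 4

Answer: 4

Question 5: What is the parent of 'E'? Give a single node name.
Answer: A

Derivation:
Scan adjacency: E appears as child of A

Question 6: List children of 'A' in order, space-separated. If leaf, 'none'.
Node A's children (from adjacency): E, G, H, F

Answer: E G H F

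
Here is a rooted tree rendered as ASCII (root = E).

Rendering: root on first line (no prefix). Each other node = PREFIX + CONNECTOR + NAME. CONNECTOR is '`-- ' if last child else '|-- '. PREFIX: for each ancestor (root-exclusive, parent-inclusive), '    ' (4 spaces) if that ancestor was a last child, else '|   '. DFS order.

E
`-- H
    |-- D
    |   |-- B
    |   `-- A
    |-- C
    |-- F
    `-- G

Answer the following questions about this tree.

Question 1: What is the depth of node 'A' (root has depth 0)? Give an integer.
Path from root to A: E -> H -> D -> A
Depth = number of edges = 3

Answer: 3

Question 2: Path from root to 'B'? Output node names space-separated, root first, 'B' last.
Answer: E H D B

Derivation:
Walk down from root: E -> H -> D -> B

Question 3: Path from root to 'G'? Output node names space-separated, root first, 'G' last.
Answer: E H G

Derivation:
Walk down from root: E -> H -> G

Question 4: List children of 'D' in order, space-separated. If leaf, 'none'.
Answer: B A

Derivation:
Node D's children (from adjacency): B, A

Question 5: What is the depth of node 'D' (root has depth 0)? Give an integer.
Path from root to D: E -> H -> D
Depth = number of edges = 2

Answer: 2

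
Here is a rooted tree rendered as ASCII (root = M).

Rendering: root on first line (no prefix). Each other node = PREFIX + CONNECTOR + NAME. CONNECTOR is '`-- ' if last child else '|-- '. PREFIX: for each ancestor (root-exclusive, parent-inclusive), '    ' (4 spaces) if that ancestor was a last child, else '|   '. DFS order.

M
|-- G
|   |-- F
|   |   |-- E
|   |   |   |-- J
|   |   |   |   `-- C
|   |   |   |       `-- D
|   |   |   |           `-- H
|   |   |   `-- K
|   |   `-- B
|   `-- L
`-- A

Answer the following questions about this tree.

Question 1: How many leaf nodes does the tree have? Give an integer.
Answer: 5

Derivation:
Leaves (nodes with no children): A, B, H, K, L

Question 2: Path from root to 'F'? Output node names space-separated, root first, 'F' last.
Answer: M G F

Derivation:
Walk down from root: M -> G -> F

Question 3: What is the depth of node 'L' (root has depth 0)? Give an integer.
Answer: 2

Derivation:
Path from root to L: M -> G -> L
Depth = number of edges = 2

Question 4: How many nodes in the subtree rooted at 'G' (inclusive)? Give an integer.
Subtree rooted at G contains: B, C, D, E, F, G, H, J, K, L
Count = 10

Answer: 10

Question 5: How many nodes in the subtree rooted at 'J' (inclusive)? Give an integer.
Subtree rooted at J contains: C, D, H, J
Count = 4

Answer: 4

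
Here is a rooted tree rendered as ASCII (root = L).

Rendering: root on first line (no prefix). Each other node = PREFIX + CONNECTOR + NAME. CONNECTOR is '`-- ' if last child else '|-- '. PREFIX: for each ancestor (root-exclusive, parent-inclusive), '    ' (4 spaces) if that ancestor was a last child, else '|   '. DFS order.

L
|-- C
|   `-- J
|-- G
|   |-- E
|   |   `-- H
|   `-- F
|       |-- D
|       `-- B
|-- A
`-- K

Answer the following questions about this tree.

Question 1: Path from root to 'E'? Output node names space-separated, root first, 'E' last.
Answer: L G E

Derivation:
Walk down from root: L -> G -> E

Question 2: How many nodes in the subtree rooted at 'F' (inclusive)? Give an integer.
Subtree rooted at F contains: B, D, F
Count = 3

Answer: 3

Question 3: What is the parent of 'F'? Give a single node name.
Scan adjacency: F appears as child of G

Answer: G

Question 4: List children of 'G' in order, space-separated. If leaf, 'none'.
Answer: E F

Derivation:
Node G's children (from adjacency): E, F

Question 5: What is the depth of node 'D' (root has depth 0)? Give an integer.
Answer: 3

Derivation:
Path from root to D: L -> G -> F -> D
Depth = number of edges = 3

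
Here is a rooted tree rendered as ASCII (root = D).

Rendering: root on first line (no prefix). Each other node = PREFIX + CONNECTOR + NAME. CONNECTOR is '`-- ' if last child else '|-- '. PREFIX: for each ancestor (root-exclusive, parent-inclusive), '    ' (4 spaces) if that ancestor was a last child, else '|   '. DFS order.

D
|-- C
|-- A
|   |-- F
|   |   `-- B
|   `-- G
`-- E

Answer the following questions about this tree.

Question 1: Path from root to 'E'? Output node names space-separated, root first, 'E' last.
Answer: D E

Derivation:
Walk down from root: D -> E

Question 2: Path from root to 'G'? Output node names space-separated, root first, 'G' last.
Answer: D A G

Derivation:
Walk down from root: D -> A -> G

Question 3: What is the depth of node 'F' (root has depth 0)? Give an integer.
Path from root to F: D -> A -> F
Depth = number of edges = 2

Answer: 2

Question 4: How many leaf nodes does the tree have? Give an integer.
Leaves (nodes with no children): B, C, E, G

Answer: 4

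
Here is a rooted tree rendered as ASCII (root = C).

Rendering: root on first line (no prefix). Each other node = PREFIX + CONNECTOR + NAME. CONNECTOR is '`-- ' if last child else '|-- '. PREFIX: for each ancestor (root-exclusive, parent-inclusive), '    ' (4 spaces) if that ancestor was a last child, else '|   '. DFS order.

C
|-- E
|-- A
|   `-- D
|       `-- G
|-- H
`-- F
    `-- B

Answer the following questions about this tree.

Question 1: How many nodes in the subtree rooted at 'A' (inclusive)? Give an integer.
Subtree rooted at A contains: A, D, G
Count = 3

Answer: 3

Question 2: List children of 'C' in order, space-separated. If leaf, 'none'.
Node C's children (from adjacency): E, A, H, F

Answer: E A H F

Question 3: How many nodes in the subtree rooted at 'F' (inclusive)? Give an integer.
Subtree rooted at F contains: B, F
Count = 2

Answer: 2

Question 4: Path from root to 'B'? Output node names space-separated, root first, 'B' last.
Walk down from root: C -> F -> B

Answer: C F B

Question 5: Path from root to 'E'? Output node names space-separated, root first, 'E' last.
Walk down from root: C -> E

Answer: C E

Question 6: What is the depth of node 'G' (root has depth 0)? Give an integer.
Answer: 3

Derivation:
Path from root to G: C -> A -> D -> G
Depth = number of edges = 3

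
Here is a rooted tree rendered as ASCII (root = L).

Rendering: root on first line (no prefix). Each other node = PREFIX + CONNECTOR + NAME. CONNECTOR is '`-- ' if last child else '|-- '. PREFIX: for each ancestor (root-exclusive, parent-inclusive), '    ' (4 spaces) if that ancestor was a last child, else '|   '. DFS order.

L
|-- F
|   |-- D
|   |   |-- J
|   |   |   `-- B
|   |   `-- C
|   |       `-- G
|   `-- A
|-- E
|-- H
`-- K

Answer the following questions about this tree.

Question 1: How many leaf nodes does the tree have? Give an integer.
Leaves (nodes with no children): A, B, E, G, H, K

Answer: 6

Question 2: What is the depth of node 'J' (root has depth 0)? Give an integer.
Path from root to J: L -> F -> D -> J
Depth = number of edges = 3

Answer: 3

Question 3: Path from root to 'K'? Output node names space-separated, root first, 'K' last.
Walk down from root: L -> K

Answer: L K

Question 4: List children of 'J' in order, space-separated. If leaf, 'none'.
Answer: B

Derivation:
Node J's children (from adjacency): B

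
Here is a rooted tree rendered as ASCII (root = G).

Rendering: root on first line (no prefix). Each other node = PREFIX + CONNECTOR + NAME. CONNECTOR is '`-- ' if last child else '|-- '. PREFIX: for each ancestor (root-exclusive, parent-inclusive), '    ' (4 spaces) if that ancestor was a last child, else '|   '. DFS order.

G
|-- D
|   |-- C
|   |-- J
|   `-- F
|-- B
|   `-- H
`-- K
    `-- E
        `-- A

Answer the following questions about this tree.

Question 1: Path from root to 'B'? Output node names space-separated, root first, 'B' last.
Answer: G B

Derivation:
Walk down from root: G -> B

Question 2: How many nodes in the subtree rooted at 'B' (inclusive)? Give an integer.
Answer: 2

Derivation:
Subtree rooted at B contains: B, H
Count = 2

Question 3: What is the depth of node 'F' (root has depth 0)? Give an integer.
Answer: 2

Derivation:
Path from root to F: G -> D -> F
Depth = number of edges = 2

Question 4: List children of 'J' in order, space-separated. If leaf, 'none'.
Node J's children (from adjacency): (leaf)

Answer: none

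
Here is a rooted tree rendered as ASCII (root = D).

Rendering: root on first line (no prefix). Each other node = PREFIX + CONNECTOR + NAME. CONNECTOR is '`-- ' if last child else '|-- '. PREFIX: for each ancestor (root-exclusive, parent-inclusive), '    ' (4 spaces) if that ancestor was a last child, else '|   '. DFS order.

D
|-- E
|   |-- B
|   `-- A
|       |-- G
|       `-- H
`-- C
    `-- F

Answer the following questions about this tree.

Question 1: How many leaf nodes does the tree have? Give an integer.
Answer: 4

Derivation:
Leaves (nodes with no children): B, F, G, H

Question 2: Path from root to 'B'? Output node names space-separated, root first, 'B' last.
Walk down from root: D -> E -> B

Answer: D E B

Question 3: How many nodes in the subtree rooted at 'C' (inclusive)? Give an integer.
Answer: 2

Derivation:
Subtree rooted at C contains: C, F
Count = 2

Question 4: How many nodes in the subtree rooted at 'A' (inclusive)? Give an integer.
Answer: 3

Derivation:
Subtree rooted at A contains: A, G, H
Count = 3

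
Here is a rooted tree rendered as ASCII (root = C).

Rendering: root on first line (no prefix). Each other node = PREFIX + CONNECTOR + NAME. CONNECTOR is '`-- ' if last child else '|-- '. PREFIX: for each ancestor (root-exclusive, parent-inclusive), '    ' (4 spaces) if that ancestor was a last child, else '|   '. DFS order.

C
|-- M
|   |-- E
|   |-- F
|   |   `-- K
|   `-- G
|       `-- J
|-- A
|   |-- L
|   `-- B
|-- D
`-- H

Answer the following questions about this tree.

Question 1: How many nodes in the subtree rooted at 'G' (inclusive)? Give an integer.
Subtree rooted at G contains: G, J
Count = 2

Answer: 2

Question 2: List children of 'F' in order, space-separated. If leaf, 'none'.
Answer: K

Derivation:
Node F's children (from adjacency): K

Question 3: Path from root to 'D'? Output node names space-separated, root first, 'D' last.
Walk down from root: C -> D

Answer: C D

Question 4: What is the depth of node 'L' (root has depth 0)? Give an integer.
Path from root to L: C -> A -> L
Depth = number of edges = 2

Answer: 2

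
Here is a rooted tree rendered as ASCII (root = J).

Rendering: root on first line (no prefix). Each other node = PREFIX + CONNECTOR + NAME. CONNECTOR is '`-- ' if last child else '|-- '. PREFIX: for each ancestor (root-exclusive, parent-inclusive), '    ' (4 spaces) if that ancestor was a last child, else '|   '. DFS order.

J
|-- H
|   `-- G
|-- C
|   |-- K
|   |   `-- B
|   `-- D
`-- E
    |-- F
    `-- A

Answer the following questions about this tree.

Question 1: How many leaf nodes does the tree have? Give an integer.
Leaves (nodes with no children): A, B, D, F, G

Answer: 5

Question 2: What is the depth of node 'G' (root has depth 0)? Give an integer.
Path from root to G: J -> H -> G
Depth = number of edges = 2

Answer: 2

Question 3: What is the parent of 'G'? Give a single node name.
Answer: H

Derivation:
Scan adjacency: G appears as child of H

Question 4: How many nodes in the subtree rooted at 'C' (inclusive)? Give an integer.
Subtree rooted at C contains: B, C, D, K
Count = 4

Answer: 4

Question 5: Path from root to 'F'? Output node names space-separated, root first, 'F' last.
Answer: J E F

Derivation:
Walk down from root: J -> E -> F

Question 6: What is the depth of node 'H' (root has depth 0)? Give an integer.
Path from root to H: J -> H
Depth = number of edges = 1

Answer: 1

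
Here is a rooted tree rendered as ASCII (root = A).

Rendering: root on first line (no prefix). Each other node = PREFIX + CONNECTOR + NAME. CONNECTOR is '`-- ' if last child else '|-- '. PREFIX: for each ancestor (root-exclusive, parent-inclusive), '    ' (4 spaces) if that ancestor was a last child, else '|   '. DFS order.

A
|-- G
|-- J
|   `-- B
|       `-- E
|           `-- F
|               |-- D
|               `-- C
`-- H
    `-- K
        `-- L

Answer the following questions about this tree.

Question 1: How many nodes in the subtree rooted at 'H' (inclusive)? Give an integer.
Subtree rooted at H contains: H, K, L
Count = 3

Answer: 3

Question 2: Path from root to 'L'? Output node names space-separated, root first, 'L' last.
Walk down from root: A -> H -> K -> L

Answer: A H K L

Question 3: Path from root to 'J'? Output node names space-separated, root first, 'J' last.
Walk down from root: A -> J

Answer: A J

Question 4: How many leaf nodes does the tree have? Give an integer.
Leaves (nodes with no children): C, D, G, L

Answer: 4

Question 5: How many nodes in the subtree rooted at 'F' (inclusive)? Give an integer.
Subtree rooted at F contains: C, D, F
Count = 3

Answer: 3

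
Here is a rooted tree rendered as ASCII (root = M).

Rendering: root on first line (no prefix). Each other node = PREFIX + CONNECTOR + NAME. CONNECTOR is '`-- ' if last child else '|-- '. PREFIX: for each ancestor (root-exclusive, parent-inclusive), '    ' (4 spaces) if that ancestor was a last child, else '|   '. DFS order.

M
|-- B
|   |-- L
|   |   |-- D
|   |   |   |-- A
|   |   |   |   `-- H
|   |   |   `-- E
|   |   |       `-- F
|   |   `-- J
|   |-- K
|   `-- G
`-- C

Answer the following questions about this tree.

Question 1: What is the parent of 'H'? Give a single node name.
Scan adjacency: H appears as child of A

Answer: A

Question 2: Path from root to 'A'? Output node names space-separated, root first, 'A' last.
Walk down from root: M -> B -> L -> D -> A

Answer: M B L D A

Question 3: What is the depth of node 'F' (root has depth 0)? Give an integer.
Path from root to F: M -> B -> L -> D -> E -> F
Depth = number of edges = 5

Answer: 5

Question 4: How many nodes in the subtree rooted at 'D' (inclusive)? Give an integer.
Answer: 5

Derivation:
Subtree rooted at D contains: A, D, E, F, H
Count = 5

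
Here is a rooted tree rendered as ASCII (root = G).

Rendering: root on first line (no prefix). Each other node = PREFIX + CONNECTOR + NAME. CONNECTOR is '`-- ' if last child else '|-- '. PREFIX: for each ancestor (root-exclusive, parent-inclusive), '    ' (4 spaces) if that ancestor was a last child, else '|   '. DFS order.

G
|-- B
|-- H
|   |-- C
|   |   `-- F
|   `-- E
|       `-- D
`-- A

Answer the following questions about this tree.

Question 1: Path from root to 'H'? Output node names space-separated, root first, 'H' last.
Walk down from root: G -> H

Answer: G H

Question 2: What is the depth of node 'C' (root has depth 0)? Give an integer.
Answer: 2

Derivation:
Path from root to C: G -> H -> C
Depth = number of edges = 2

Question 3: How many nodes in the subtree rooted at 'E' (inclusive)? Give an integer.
Answer: 2

Derivation:
Subtree rooted at E contains: D, E
Count = 2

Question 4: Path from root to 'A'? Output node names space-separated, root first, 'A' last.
Answer: G A

Derivation:
Walk down from root: G -> A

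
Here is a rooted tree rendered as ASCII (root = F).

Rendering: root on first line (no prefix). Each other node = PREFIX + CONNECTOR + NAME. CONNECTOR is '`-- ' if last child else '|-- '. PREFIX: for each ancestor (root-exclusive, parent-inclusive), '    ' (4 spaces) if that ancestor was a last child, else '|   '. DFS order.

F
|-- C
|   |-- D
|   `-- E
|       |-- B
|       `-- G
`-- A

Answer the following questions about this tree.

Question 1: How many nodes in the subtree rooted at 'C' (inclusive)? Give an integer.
Subtree rooted at C contains: B, C, D, E, G
Count = 5

Answer: 5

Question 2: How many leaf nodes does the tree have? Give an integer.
Leaves (nodes with no children): A, B, D, G

Answer: 4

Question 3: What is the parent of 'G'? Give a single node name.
Scan adjacency: G appears as child of E

Answer: E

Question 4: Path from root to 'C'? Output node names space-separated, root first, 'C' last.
Walk down from root: F -> C

Answer: F C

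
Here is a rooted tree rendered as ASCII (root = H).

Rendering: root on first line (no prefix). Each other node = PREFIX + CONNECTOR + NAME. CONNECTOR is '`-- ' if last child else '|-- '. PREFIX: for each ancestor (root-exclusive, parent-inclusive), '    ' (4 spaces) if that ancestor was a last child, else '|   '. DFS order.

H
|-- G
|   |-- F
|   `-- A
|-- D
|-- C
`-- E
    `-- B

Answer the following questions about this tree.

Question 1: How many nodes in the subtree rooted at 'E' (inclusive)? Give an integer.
Answer: 2

Derivation:
Subtree rooted at E contains: B, E
Count = 2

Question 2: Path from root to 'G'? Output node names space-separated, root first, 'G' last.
Walk down from root: H -> G

Answer: H G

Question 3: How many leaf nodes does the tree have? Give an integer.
Answer: 5

Derivation:
Leaves (nodes with no children): A, B, C, D, F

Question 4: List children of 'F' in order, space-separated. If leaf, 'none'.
Node F's children (from adjacency): (leaf)

Answer: none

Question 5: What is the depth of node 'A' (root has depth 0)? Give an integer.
Path from root to A: H -> G -> A
Depth = number of edges = 2

Answer: 2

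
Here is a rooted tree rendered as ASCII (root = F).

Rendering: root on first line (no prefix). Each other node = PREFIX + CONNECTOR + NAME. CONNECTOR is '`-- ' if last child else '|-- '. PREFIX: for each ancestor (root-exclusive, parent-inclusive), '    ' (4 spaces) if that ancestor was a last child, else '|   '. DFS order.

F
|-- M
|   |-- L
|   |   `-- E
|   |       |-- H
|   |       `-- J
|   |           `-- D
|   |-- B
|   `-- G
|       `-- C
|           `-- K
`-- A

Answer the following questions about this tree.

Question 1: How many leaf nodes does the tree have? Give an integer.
Leaves (nodes with no children): A, B, D, H, K

Answer: 5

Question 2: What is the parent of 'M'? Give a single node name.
Answer: F

Derivation:
Scan adjacency: M appears as child of F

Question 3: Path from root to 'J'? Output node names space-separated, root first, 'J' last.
Walk down from root: F -> M -> L -> E -> J

Answer: F M L E J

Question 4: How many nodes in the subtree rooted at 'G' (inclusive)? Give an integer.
Answer: 3

Derivation:
Subtree rooted at G contains: C, G, K
Count = 3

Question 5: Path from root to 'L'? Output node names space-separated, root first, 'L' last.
Walk down from root: F -> M -> L

Answer: F M L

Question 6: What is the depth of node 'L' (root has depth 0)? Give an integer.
Path from root to L: F -> M -> L
Depth = number of edges = 2

Answer: 2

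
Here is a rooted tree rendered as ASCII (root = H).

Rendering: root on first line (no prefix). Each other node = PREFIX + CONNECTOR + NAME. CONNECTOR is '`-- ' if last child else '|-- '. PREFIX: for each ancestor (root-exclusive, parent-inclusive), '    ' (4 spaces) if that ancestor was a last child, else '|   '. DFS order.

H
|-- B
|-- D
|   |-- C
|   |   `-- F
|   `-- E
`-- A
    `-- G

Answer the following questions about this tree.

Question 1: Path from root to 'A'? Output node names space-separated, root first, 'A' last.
Walk down from root: H -> A

Answer: H A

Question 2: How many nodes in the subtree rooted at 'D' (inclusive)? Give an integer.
Subtree rooted at D contains: C, D, E, F
Count = 4

Answer: 4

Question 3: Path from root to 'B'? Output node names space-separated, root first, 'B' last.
Answer: H B

Derivation:
Walk down from root: H -> B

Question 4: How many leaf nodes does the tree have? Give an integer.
Answer: 4

Derivation:
Leaves (nodes with no children): B, E, F, G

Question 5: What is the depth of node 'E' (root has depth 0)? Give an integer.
Answer: 2

Derivation:
Path from root to E: H -> D -> E
Depth = number of edges = 2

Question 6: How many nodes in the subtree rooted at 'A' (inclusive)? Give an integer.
Answer: 2

Derivation:
Subtree rooted at A contains: A, G
Count = 2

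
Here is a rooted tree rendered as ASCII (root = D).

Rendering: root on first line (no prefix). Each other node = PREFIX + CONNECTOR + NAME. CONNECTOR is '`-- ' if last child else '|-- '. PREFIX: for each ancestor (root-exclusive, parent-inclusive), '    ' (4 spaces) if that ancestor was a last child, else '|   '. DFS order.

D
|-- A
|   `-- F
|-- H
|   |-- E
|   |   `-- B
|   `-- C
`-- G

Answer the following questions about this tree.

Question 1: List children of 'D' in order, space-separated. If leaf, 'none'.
Node D's children (from adjacency): A, H, G

Answer: A H G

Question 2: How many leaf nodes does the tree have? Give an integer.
Answer: 4

Derivation:
Leaves (nodes with no children): B, C, F, G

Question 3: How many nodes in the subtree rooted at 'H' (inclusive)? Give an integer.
Subtree rooted at H contains: B, C, E, H
Count = 4

Answer: 4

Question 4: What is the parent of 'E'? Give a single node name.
Scan adjacency: E appears as child of H

Answer: H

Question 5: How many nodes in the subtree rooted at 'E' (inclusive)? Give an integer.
Answer: 2

Derivation:
Subtree rooted at E contains: B, E
Count = 2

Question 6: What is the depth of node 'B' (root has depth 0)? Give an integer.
Answer: 3

Derivation:
Path from root to B: D -> H -> E -> B
Depth = number of edges = 3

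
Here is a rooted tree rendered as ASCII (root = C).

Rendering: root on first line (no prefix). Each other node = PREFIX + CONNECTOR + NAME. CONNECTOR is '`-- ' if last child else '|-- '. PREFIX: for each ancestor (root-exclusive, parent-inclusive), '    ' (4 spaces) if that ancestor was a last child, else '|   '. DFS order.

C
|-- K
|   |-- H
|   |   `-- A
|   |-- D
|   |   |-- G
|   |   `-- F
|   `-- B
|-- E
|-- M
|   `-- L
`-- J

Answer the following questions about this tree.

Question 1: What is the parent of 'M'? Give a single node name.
Scan adjacency: M appears as child of C

Answer: C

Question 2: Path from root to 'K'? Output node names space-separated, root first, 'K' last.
Walk down from root: C -> K

Answer: C K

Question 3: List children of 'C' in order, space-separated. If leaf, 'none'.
Node C's children (from adjacency): K, E, M, J

Answer: K E M J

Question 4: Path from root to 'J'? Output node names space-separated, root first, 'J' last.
Walk down from root: C -> J

Answer: C J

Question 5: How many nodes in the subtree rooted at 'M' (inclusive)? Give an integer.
Subtree rooted at M contains: L, M
Count = 2

Answer: 2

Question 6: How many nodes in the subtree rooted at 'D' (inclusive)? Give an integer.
Subtree rooted at D contains: D, F, G
Count = 3

Answer: 3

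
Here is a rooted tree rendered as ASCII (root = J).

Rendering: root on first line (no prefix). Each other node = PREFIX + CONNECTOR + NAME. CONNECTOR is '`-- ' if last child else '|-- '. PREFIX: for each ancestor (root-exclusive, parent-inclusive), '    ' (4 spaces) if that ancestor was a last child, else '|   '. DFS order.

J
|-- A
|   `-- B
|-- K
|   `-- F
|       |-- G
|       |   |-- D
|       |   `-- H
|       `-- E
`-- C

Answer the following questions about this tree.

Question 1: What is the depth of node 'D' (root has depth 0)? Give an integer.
Path from root to D: J -> K -> F -> G -> D
Depth = number of edges = 4

Answer: 4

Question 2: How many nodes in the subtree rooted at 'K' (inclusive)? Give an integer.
Answer: 6

Derivation:
Subtree rooted at K contains: D, E, F, G, H, K
Count = 6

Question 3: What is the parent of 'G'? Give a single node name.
Answer: F

Derivation:
Scan adjacency: G appears as child of F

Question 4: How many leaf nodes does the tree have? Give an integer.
Answer: 5

Derivation:
Leaves (nodes with no children): B, C, D, E, H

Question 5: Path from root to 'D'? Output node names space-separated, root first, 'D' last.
Walk down from root: J -> K -> F -> G -> D

Answer: J K F G D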